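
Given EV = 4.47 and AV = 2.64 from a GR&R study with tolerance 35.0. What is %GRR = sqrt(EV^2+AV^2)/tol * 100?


GRR = sqrt(EV^2 + AV^2) = sqrt(4.47^2 + 2.64^2) = 5.1913871
%GRR = GRR / tol * 100 = 5.1913871 / 35.0 * 100
%GRR = 14.8325

14.8325


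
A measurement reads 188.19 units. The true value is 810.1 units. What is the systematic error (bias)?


Systematic error = measured - true
= 188.19 - 810.1
= -621.9100

-621.9100


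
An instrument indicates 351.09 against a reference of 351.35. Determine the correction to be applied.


Correction = standard - reading
= 351.35 - 351.09
= 0.2600

0.2600


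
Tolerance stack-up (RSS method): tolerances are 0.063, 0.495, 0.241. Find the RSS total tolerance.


RSS = sqrt(0.063^2 + 0.495^2 + 0.241^2)
= sqrt(0.307075)
= 0.5541

0.5541


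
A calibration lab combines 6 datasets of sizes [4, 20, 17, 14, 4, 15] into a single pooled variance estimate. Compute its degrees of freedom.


nu = sum_i (n_i - 1)
nu = ((4 - 1) + (20 - 1) + (17 - 1) + (14 - 1) + (4 - 1) + (15 - 1))
nu = 3 + 19 + 16 + 13 + 3 + 14
nu = 68

68


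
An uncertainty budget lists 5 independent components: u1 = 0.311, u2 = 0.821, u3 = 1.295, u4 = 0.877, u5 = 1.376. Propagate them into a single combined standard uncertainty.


uc = sqrt(0.311^2 + 0.821^2 + 1.295^2 + 0.877^2 + 1.376^2)
uc = sqrt(5.110292)
uc = 2.2606

2.2606


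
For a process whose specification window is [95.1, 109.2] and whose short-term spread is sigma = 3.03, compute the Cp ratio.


Cp = (USL - LSL) / (6 * sigma)
= (109.2 - 95.1) / (6 * 3.03)
= 14.1000 / 18.1800
= 0.7756

0.7756


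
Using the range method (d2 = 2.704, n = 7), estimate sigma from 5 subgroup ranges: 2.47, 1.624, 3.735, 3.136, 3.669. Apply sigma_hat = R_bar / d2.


R_bar = (2.47 + 1.624 + 3.735 + 3.136 + 3.669) / 5
R_bar = 14.634 / 5 = 2.9268
sigma_hat = R_bar / d2 = 2.9268 / 2.704 = 1.0824

1.0824


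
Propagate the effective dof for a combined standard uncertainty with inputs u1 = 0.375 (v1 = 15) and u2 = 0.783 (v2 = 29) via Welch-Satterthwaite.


uc = sqrt(u1^2 + u2^2) = sqrt(0.375^2 + 0.783^2) = 0.86816703
v_eff = uc^4 / (u1^4/v1 + u2^4/v2)
= 0.86816703^4 / (0.375^4/15 + 0.783^4/29)
= 0.56808478 / 0.014279674
v_eff = 39.7828

39.7828


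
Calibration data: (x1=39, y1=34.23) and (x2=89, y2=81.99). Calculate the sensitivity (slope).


slope = (y2 - y1) / (x2 - x1)
= (81.99 - 34.23) / (89 - 39)
= 47.7600 / 50
= 0.9552

0.9552


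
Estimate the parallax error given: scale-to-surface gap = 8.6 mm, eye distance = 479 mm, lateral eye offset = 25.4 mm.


error = h * offset / d
= 8.6 * 25.4 / 479
= 0.4560

0.4560


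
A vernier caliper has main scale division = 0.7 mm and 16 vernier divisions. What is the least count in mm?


LC = MSD / n_div
= 0.7 / 16
= 0.0437

0.0437


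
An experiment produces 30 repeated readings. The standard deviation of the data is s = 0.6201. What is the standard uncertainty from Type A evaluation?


u_A = s / sqrt(n)
u_A = 0.6201 / sqrt(30)
u_A = 0.6201 / 5.4772256
u_A = 0.1132

0.1132


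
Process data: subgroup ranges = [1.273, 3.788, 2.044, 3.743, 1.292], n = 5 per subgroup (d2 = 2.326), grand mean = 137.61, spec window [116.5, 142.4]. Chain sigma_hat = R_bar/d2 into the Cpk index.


R_bar = (1.273 + 3.788 + 2.044 + 3.743 + 1.292) / 5 = 2.428
sigma = R_bar / d2 = 2.428 / 2.326 = 1.0438521
Cp = (USL - LSL)/(6*sigma) = (142.4 - 116.5)/(6*1.0438521) = 4.1353
Cpu = (142.4 - 137.61)/(3*1.0438521) = 1.5296
Cpl = (137.61 - 116.5)/(3*1.0438521) = 6.7411
Cpk = min(Cpu, Cpl) = 1.5296

1.5296


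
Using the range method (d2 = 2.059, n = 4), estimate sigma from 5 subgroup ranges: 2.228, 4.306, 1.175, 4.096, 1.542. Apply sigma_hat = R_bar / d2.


R_bar = (2.228 + 4.306 + 1.175 + 4.096 + 1.542) / 5
R_bar = 13.347 / 5 = 2.6694
sigma_hat = R_bar / d2 = 2.6694 / 2.059 = 1.2965

1.2965


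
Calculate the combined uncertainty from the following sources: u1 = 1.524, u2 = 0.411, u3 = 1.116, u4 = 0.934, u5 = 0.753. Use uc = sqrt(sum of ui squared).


uc = sqrt(1.524^2 + 0.411^2 + 1.116^2 + 0.934^2 + 0.753^2)
uc = sqrt(5.176318)
uc = 2.2752

2.2752


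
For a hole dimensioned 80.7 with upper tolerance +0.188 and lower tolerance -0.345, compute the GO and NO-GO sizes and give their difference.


GO = nominal - lower_tol (smallest hole = maximum material condition)
GO = 80.7 - 0.345 = 80.355
NO-GO = nominal + upper_tol (largest hole = least material condition)
NO-GO = 80.7 + 0.188 = 80.888
spread = NO-GO - GO = 80.888 - 80.355 = 0.5330

0.5330


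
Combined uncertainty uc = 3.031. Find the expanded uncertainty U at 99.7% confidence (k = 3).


U = k * uc
U = 3 * 3.031
U = 9.0930

9.0930


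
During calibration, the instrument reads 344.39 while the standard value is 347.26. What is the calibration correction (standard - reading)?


Correction = standard - reading
= 347.26 - 344.39
= 2.8700

2.8700


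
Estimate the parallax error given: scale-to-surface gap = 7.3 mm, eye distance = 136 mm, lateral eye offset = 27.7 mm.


error = h * offset / d
= 7.3 * 27.7 / 136
= 1.4868

1.4868


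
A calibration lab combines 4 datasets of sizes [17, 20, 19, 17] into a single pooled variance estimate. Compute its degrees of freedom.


nu = sum_i (n_i - 1)
nu = ((17 - 1) + (20 - 1) + (19 - 1) + (17 - 1))
nu = 16 + 19 + 18 + 16
nu = 69

69


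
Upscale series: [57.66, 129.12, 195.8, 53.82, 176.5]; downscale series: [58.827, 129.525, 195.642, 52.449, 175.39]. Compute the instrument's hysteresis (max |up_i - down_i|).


|57.66 - 58.827| = 1.1670
|129.12 - 129.525| = 0.4050
|195.8 - 195.642| = 0.1580
|53.82 - 52.449| = 1.3710
|176.5 - 175.39| = 1.1100
hysteresis = max(diffs) = 1.3710

1.3710


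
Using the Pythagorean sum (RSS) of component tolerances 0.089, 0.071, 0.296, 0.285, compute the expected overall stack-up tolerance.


RSS = sqrt(0.089^2 + 0.071^2 + 0.296^2 + 0.285^2)
= sqrt(0.181803)
= 0.4264

0.4264


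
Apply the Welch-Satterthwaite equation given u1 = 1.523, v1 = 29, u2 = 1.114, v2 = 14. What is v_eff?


uc = sqrt(u1^2 + u2^2) = sqrt(1.523^2 + 1.114^2) = 1.8869353
v_eff = uc^4 / (u1^4/v1 + u2^4/v2)
= 1.8869353^4 / (1.523^4/29 + 1.114^4/14)
= 12.677337 / 0.29552972
v_eff = 42.8970

42.8970


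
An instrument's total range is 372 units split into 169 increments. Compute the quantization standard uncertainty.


resolution = range / divisions
resolution = 372 / 169 = 2.2011834
u_res = resolution / (2*sqrt(3))
u_res = 2.2011834 / 3.4641016
u_res = 0.6354

0.6354


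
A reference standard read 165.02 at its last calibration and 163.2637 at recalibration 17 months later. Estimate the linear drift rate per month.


rate = (v2 - v1) / months
= (163.2637 - 165.02) / 17
= -1.7563 / 17
= -0.1033

-0.1033


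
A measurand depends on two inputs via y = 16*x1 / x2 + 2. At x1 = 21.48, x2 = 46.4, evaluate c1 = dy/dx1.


y = 16*x1 / x2 + 2
dy/dx1 = 16/x2
Evaluate at x2 = 46.4: c1 = 16 / 46.4
c1 = 0.3448

0.3448


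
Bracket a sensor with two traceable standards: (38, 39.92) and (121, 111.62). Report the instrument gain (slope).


slope = (y2 - y1) / (x2 - x1)
= (111.62 - 39.92) / (121 - 38)
= 71.7000 / 83
= 0.8639

0.8639


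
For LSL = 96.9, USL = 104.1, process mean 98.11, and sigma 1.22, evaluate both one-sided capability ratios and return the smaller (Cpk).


Cpu = (USL - mean) / (3*sigma) = (104.1 - 98.11) / (3*1.22) = 1.6366
Cpl = (mean - LSL) / (3*sigma) = (98.11 - 96.9) / (3*1.22) = 0.3306
Cpk = min(Cpu, Cpl) = 0.3306

0.3306


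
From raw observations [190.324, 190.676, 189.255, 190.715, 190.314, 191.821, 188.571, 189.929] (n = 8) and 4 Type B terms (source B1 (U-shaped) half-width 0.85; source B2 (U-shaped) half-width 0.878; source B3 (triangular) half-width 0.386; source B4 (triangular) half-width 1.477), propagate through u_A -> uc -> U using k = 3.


mean = (190.324 + 190.676 + 189.255 + 190.715 + 190.314 + 191.821 + 188.571 + 189.929) / 8 = 190.200625
s = sqrt(sum((x - mean)^2)/(n-1)) = 0.98328298
u_A = s / sqrt(n) = 0.98328298 / sqrt(8) = 0.34764303
u_B1 = 0.85 / sqrt(2) = 0.60104076
u_B2 = 0.878 / sqrt(2) = 0.62083975
u_B3 = 0.386 / sqrt(6) = 0.15758384
u_B4 = 1.477 / sqrt(6) = 0.60298273
uc = sqrt(0.34764303^2 + 0.60104076^2 + 0.62083975^2 + 0.15758384^2 + 0.60298273^2) = 1.1207
U = k * uc = 3 * 1.1207
U = 3.3621

3.3621


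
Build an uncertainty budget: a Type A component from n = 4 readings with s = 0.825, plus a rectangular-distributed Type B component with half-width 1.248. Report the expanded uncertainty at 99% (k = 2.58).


u_A = s / sqrt(n) = 0.825 / sqrt(4) = 0.4125
u_B = half_width / sqrt(3) = 1.248 / sqrt(3) = 0.72053314
uc = sqrt(u_A^2 + u_B^2) = sqrt(0.4125^2 + 0.72053314^2) = 0.83025554
U = k * uc = 2.58 * 0.83025554
U = 2.1421

2.1421


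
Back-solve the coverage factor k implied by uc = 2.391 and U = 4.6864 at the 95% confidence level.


k = U / uc
k = 4.6864 / 2.391
k = 1.96

1.96


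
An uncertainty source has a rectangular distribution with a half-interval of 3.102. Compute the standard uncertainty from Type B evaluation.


u_B = half_width / sqrt(3)
u_B = 3.102 / 1.7320508
u_B = 1.7909

1.7909


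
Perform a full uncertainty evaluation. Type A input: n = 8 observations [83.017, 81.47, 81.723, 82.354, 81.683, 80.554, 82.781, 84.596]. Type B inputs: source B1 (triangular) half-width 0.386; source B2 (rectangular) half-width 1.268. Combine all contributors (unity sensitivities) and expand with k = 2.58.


mean = (83.017 + 81.47 + 81.723 + 82.354 + 81.683 + 80.554 + 82.781 + 84.596) / 8 = 82.27225
s = sqrt(sum((x - mean)^2)/(n-1)) = 1.2226935
u_A = s / sqrt(n) = 1.2226935 / sqrt(8) = 0.43228743
u_B1 = 0.386 / sqrt(6) = 0.15758384
u_B2 = 1.268 / sqrt(3) = 0.73208014
uc = sqrt(0.43228743^2 + 0.15758384^2 + 0.73208014^2) = 0.8646655
U = k * uc = 2.58 * 0.8646655
U = 2.2308

2.2308


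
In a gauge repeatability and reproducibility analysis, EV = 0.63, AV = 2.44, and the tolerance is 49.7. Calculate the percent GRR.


GRR = sqrt(EV^2 + AV^2) = sqrt(0.63^2 + 2.44^2) = 2.5200198
%GRR = GRR / tol * 100 = 2.5200198 / 49.7 * 100
%GRR = 5.0705

5.0705


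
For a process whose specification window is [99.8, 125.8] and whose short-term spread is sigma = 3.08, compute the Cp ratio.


Cp = (USL - LSL) / (6 * sigma)
= (125.8 - 99.8) / (6 * 3.08)
= 26.0000 / 18.4800
= 1.4069

1.4069


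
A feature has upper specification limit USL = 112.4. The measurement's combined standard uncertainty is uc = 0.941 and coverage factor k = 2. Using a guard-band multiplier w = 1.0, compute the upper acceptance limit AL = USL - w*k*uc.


U = k * uc = 2 * 0.941 = 1.882
guard band g = w * U = 1.0 * 1.882 = 1.882
AL = USL - g = 112.4 - 1.882
AL = 110.5180

110.5180


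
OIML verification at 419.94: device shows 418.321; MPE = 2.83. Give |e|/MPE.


e = indication - reference = 418.321 - 419.94 = -1.6190
|e| = 1.6190
ratio = |e| / MPE = 1.6190 / 2.83
ratio = 0.5721

0.5721


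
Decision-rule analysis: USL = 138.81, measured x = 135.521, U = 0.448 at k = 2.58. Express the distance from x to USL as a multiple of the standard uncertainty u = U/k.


u = U / k = 0.448 / 2.58 = 0.17364341
margin = |USL - x| = |138.81 - 135.521| = 3.289
z = margin / u = 3.289 / 0.17364341
z = 18.9411

18.9411


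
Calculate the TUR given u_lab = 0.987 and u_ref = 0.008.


TUR = u_lab / u_ref
= 0.987 / 0.008
= 123.3750

123.3750


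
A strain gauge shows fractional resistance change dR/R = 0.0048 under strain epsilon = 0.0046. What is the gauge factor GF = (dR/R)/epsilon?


GF = (dR/R) / epsilon
= 0.0048 / 0.0046
= 1.0435

1.0435


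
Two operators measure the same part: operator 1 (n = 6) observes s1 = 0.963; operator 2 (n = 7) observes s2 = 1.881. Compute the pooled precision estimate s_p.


s_p = sqrt(((n1-1)*s1^2 + (n2-1)*s2^2) / (n1+n2-2))
numerator = (6-1)*0.963^2 + (7-1)*1.881^2 = 4.636845 + 21.228966 = 25.865811
denominator = 6 + 7 - 2 = 11
s_p^2 = 25.865811 / 11 = 2.3514374
s_p = sqrt(2.3514374) = 1.5334

1.5334


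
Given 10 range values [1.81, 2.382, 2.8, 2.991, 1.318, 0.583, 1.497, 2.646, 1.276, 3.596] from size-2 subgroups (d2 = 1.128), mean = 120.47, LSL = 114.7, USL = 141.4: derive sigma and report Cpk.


R_bar = (1.81 + 2.382 + 2.8 + 2.991 + 1.318 + 0.583 + 1.497 + 2.646 + 1.276 + 3.596) / 10 = 2.0899
sigma = R_bar / d2 = 2.0899 / 1.128 = 1.8527482
Cp = (USL - LSL)/(6*sigma) = (141.4 - 114.7)/(6*1.8527482) = 2.4018
Cpu = (141.4 - 120.47)/(3*1.8527482) = 3.7656
Cpl = (120.47 - 114.7)/(3*1.8527482) = 1.0381
Cpk = min(Cpu, Cpl) = 1.0381

1.0381


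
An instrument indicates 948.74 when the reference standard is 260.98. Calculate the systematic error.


Systematic error = measured - true
= 948.74 - 260.98
= 687.7600

687.7600


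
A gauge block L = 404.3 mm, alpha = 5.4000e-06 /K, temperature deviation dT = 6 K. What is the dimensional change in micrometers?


dL = L * alpha * dT
= 404.3 * 5.4000e-06 * 6
= 0.0130993 mm
dL_um = 0.0130993 * 1000 = 13.0993 um

13.0993


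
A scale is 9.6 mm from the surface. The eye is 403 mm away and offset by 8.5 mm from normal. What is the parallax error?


error = h * offset / d
= 9.6 * 8.5 / 403
= 0.2025

0.2025


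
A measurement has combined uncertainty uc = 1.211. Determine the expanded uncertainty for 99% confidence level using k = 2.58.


U = k * uc
U = 2.58 * 1.211
U = 3.1244

3.1244


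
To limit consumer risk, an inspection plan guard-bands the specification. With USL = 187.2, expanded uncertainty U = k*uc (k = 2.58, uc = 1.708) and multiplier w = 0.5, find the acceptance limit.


U = k * uc = 2.58 * 1.708 = 4.40664
guard band g = w * U = 0.5 * 4.40664 = 2.20332
AL = USL - g = 187.2 - 2.20332
AL = 184.9967

184.9967


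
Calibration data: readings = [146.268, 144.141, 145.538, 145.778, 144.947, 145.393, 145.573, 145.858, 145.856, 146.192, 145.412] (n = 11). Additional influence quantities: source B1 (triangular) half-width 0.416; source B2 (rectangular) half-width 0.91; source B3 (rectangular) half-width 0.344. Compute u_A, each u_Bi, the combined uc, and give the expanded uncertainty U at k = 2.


mean = (146.268 + 144.141 + 145.538 + 145.778 + 144.947 + 145.393 + 145.573 + 145.858 + 145.856 + 146.192 + 145.412) / 11 = 145.5414545
s = sqrt(sum((x - mean)^2)/(n-1)) = 0.59670971
u_A = s / sqrt(n) = 0.59670971 / sqrt(11) = 0.17991475
u_B1 = 0.416 / sqrt(6) = 0.16983129
u_B2 = 0.91 / sqrt(3) = 0.52538874
u_B3 = 0.344 / sqrt(3) = 0.19860849
uc = sqrt(0.17991475^2 + 0.16983129^2 + 0.52538874^2 + 0.19860849^2) = 0.61375129
U = k * uc = 2 * 0.61375129
U = 1.2275

1.2275


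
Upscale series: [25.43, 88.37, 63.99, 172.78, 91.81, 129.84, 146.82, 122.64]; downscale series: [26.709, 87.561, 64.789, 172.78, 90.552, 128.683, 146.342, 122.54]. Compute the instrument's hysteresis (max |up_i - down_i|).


|25.43 - 26.709| = 1.2790
|88.37 - 87.561| = 0.8090
|63.99 - 64.789| = 0.7990
|172.78 - 172.78| = 0
|91.81 - 90.552| = 1.2580
|129.84 - 128.683| = 1.1570
|146.82 - 146.342| = 0.4780
|122.64 - 122.54| = 0.1000
hysteresis = max(diffs) = 1.2790

1.2790


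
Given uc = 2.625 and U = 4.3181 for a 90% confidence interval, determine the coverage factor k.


k = U / uc
k = 4.3181 / 2.625
k = 1.645

1.645


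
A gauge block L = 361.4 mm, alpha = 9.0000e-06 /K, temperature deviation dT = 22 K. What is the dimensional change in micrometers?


dL = L * alpha * dT
= 361.4 * 9.0000e-06 * 22
= 0.0715572 mm
dL_um = 0.0715572 * 1000 = 71.5572 um

71.5572


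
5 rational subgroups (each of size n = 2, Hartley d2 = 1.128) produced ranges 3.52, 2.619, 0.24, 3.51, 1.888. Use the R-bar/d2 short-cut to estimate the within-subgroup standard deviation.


R_bar = (3.52 + 2.619 + 0.24 + 3.51 + 1.888) / 5
R_bar = 11.777 / 5 = 2.3554
sigma_hat = R_bar / d2 = 2.3554 / 1.128 = 2.0881

2.0881


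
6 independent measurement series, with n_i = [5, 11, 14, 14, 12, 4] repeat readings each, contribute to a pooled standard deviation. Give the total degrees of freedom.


nu = sum_i (n_i - 1)
nu = ((5 - 1) + (11 - 1) + (14 - 1) + (14 - 1) + (12 - 1) + (4 - 1))
nu = 4 + 10 + 13 + 13 + 11 + 3
nu = 54

54


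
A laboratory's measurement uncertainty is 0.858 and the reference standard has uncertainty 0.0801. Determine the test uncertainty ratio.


TUR = u_lab / u_ref
= 0.858 / 0.0801
= 10.7116

10.7116


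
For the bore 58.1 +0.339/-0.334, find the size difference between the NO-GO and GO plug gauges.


GO = nominal - lower_tol (smallest hole = maximum material condition)
GO = 58.1 - 0.334 = 57.766
NO-GO = nominal + upper_tol (largest hole = least material condition)
NO-GO = 58.1 + 0.339 = 58.439
spread = NO-GO - GO = 58.439 - 57.766 = 0.6730

0.6730


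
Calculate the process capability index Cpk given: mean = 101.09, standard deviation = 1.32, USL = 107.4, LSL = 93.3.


Cpu = (USL - mean) / (3*sigma) = (107.4 - 101.09) / (3*1.32) = 1.5934
Cpl = (mean - LSL) / (3*sigma) = (101.09 - 93.3) / (3*1.32) = 1.9672
Cpk = min(Cpu, Cpl) = 1.5934

1.5934


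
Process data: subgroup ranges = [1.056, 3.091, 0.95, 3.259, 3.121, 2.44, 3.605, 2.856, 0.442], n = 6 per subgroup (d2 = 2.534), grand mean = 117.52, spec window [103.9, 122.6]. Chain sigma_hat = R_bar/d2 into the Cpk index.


R_bar = (1.056 + 3.091 + 0.95 + 3.259 + 3.121 + 2.44 + 3.605 + 2.856 + 0.442) / 9 = 2.3133333
sigma = R_bar / d2 = 2.3133333 / 2.534 = 0.91291764
Cp = (USL - LSL)/(6*sigma) = (122.6 - 103.9)/(6*0.91291764) = 3.4140
Cpu = (122.6 - 117.52)/(3*0.91291764) = 1.8549
Cpl = (117.52 - 103.9)/(3*0.91291764) = 4.9731
Cpk = min(Cpu, Cpl) = 1.8549

1.8549


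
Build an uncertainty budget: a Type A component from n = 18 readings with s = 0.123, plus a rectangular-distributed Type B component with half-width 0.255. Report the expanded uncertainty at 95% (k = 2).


u_A = s / sqrt(n) = 0.123 / sqrt(18) = 0.028991378
u_B = half_width / sqrt(3) = 0.255 / sqrt(3) = 0.14722432
uc = sqrt(u_A^2 + u_B^2) = sqrt(0.028991378^2 + 0.14722432^2) = 0.15005166
U = k * uc = 2 * 0.15005166
U = 0.3001

0.3001


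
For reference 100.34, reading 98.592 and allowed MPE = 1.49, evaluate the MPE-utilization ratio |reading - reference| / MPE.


e = indication - reference = 98.592 - 100.34 = -1.7480
|e| = 1.7480
ratio = |e| / MPE = 1.7480 / 1.49
ratio = 1.1732

1.1732


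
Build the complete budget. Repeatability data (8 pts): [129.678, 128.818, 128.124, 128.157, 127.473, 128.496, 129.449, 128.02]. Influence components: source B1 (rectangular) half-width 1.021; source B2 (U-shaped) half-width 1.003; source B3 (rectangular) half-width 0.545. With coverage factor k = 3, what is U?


mean = (129.678 + 128.818 + 128.124 + 128.157 + 127.473 + 128.496 + 129.449 + 128.02) / 8 = 128.526875
s = sqrt(sum((x - mean)^2)/(n-1)) = 0.7490757
u_A = s / sqrt(n) = 0.7490757 / sqrt(8) = 0.26483825
u_B1 = 1.021 / sqrt(3) = 0.58947462
u_B2 = 1.003 / sqrt(2) = 0.7092281
u_B3 = 0.545 / sqrt(3) = 0.3146559
uc = sqrt(0.26483825^2 + 0.58947462^2 + 0.7092281^2 + 0.3146559^2) = 1.0097685
U = k * uc = 3 * 1.0097685
U = 3.0293

3.0293


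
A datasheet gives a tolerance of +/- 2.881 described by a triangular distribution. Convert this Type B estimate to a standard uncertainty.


u_B = half_width / sqrt(6)
u_B = 2.881 / 2.4494897
u_B = 1.1762

1.1762


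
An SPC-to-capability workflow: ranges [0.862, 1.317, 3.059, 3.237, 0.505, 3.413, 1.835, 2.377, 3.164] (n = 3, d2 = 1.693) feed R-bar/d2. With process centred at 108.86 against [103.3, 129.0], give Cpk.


R_bar = (0.862 + 1.317 + 3.059 + 3.237 + 0.505 + 3.413 + 1.835 + 2.377 + 3.164) / 9 = 2.1965556
sigma = R_bar / d2 = 2.1965556 / 1.693 = 1.2974339
Cp = (USL - LSL)/(6*sigma) = (129.0 - 103.3)/(6*1.2974339) = 3.3014
Cpu = (129.0 - 108.86)/(3*1.2974339) = 5.1743
Cpl = (108.86 - 103.3)/(3*1.2974339) = 1.4285
Cpk = min(Cpu, Cpl) = 1.4285

1.4285


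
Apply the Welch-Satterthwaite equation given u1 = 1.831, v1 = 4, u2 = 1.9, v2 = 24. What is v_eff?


uc = sqrt(u1^2 + u2^2) = sqrt(1.831^2 + 1.9^2) = 2.6386665
v_eff = uc^4 / (u1^4/v1 + u2^4/v2)
= 2.6386665^4 / (1.831^4/4 + 1.9^4/24)
= 48.477254 / 3.3529205
v_eff = 14.4582

14.4582


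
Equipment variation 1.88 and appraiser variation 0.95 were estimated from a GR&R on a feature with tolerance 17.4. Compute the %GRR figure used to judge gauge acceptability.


GRR = sqrt(EV^2 + AV^2) = sqrt(1.88^2 + 0.95^2) = 2.106395
%GRR = GRR / tol * 100 = 2.106395 / 17.4 * 100
%GRR = 12.1057

12.1057


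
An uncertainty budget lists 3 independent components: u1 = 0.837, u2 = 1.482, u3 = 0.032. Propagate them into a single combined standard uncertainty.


uc = sqrt(0.837^2 + 1.482^2 + 0.032^2)
uc = sqrt(2.897917)
uc = 1.7023

1.7023


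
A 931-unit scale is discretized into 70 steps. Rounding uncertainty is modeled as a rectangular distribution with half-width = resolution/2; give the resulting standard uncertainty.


resolution = range / divisions
resolution = 931 / 70 = 13.3
u_res = resolution / (2*sqrt(3))
u_res = 13.3 / 3.4641016
u_res = 3.8394

3.8394


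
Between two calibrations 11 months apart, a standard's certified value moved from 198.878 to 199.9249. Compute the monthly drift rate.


rate = (v2 - v1) / months
= (199.9249 - 198.878) / 11
= 1.0469 / 11
= 0.0952

0.0952


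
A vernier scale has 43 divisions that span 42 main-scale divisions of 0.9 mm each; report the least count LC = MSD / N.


LC = MSD / n_div
= 0.9 / 43
= 0.0209

0.0209


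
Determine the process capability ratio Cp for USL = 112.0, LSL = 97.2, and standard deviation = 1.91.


Cp = (USL - LSL) / (6 * sigma)
= (112.0 - 97.2) / (6 * 1.91)
= 14.8000 / 11.4600
= 1.2914

1.2914


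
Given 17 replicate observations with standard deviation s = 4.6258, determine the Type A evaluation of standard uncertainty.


u_A = s / sqrt(n)
u_A = 4.6258 / sqrt(17)
u_A = 4.6258 / 4.1231056
u_A = 1.1219

1.1219


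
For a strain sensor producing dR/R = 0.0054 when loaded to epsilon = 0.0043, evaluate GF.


GF = (dR/R) / epsilon
= 0.0054 / 0.0043
= 1.2558

1.2558


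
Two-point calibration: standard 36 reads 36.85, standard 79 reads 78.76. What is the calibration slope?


slope = (y2 - y1) / (x2 - x1)
= (78.76 - 36.85) / (79 - 36)
= 41.9100 / 43
= 0.9747

0.9747


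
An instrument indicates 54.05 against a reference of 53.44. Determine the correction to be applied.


Correction = standard - reading
= 53.44 - 54.05
= -0.6100

-0.6100


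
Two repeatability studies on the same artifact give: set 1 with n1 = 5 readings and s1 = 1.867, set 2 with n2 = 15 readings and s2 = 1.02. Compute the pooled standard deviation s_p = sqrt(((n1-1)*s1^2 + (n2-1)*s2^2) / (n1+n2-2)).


s_p = sqrt(((n1-1)*s1^2 + (n2-1)*s2^2) / (n1+n2-2))
numerator = (5-1)*1.867^2 + (15-1)*1.02^2 = 13.942756 + 14.5656 = 28.508356
denominator = 5 + 15 - 2 = 18
s_p^2 = 28.508356 / 18 = 1.5837976
s_p = sqrt(1.5837976) = 1.2585

1.2585


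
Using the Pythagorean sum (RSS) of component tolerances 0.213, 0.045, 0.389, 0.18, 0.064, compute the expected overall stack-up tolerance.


RSS = sqrt(0.213^2 + 0.045^2 + 0.389^2 + 0.18^2 + 0.064^2)
= sqrt(0.235211)
= 0.4850

0.4850


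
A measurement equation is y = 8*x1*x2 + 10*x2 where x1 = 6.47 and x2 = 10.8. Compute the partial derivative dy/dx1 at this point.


y = 8*x1*x2 + 10*x2
dy/dx1 = 8*x2
Evaluate at x2 = 10.8: c1 = 8 * 10.8
c1 = 86.4000

86.4000


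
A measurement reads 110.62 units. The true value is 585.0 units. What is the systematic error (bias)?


Systematic error = measured - true
= 110.62 - 585.0
= -474.3800

-474.3800


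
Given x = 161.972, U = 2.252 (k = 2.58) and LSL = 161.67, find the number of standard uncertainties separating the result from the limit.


u = U / k = 2.252 / 2.58 = 0.87286822
margin = |LSL - x| = |161.67 - 161.972| = 0.302
z = margin / u = 0.302 / 0.87286822
z = 0.3460

0.3460


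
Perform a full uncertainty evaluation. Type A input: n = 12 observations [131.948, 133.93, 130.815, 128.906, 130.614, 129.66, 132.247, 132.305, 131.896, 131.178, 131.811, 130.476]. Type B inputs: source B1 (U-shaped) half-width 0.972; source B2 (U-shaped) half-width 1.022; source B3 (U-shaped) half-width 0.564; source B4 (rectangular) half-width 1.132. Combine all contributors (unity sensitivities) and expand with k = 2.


mean = (131.948 + 133.93 + 130.815 + 128.906 + 130.614 + 129.66 + 132.247 + 132.305 + 131.896 + 131.178 + 131.811 + 130.476) / 12 = 131.3155
s = sqrt(sum((x - mean)^2)/(n-1)) = 1.3374878
u_A = s / sqrt(n) = 1.3374878 / sqrt(12) = 0.38609947
u_B1 = 0.972 / sqrt(2) = 0.68730779
u_B2 = 1.022 / sqrt(2) = 0.72266313
u_B3 = 0.564 / sqrt(2) = 0.39880822
u_B4 = 1.132 / sqrt(3) = 0.6535605
uc = sqrt(0.38609947^2 + 0.68730779^2 + 0.72266313^2 + 0.39880822^2 + 0.6535605^2) = 1.3152552
U = k * uc = 2 * 1.3152552
U = 2.6305

2.6305


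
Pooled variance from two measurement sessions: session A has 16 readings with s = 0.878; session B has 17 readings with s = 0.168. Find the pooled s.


s_p = sqrt(((n1-1)*s1^2 + (n2-1)*s2^2) / (n1+n2-2))
numerator = (16-1)*0.878^2 + (17-1)*0.168^2 = 11.56326 + 0.451584 = 12.014844
denominator = 16 + 17 - 2 = 31
s_p^2 = 12.014844 / 31 = 0.38757561
s_p = sqrt(0.38757561) = 0.6226

0.6226


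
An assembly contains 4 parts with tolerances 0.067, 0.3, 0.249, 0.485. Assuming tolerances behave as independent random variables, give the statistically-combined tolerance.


RSS = sqrt(0.067^2 + 0.3^2 + 0.249^2 + 0.485^2)
= sqrt(0.391715)
= 0.6259

0.6259


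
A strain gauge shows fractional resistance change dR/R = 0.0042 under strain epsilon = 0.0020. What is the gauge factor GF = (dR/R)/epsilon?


GF = (dR/R) / epsilon
= 0.0042 / 0.0020
= 2.1000

2.1000


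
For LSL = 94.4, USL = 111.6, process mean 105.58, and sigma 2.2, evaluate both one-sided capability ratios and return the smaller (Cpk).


Cpu = (USL - mean) / (3*sigma) = (111.6 - 105.58) / (3*2.2) = 0.9121
Cpl = (mean - LSL) / (3*sigma) = (105.58 - 94.4) / (3*2.2) = 1.6939
Cpk = min(Cpu, Cpl) = 0.9121

0.9121


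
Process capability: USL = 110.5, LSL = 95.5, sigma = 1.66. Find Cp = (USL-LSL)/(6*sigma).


Cp = (USL - LSL) / (6 * sigma)
= (110.5 - 95.5) / (6 * 1.66)
= 15.0000 / 9.9600
= 1.5060

1.5060


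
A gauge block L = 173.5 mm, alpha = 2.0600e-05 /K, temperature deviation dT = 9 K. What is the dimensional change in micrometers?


dL = L * alpha * dT
= 173.5 * 2.0600e-05 * 9
= 0.0321669 mm
dL_um = 0.0321669 * 1000 = 32.1669 um

32.1669


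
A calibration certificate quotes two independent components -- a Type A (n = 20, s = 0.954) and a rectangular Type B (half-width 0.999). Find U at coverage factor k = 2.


u_A = s / sqrt(n) = 0.954 / sqrt(20) = 0.21332089
u_B = half_width / sqrt(3) = 0.999 / sqrt(3) = 0.57677292
uc = sqrt(u_A^2 + u_B^2) = sqrt(0.21332089^2 + 0.57677292^2) = 0.61495756
U = k * uc = 2 * 0.61495756
U = 1.2299

1.2299


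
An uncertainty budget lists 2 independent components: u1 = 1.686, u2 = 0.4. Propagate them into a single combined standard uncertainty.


uc = sqrt(1.686^2 + 0.4^2)
uc = sqrt(3.002596)
uc = 1.7328

1.7328


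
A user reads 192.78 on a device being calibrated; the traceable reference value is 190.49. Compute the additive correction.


Correction = standard - reading
= 190.49 - 192.78
= -2.2900

-2.2900


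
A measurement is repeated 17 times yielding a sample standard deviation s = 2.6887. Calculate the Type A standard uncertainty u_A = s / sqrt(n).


u_A = s / sqrt(n)
u_A = 2.6887 / sqrt(17)
u_A = 2.6887 / 4.1231056
u_A = 0.6521

0.6521


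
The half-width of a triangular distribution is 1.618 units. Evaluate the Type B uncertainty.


u_B = half_width / sqrt(6)
u_B = 1.618 / 2.4494897
u_B = 0.6605

0.6605


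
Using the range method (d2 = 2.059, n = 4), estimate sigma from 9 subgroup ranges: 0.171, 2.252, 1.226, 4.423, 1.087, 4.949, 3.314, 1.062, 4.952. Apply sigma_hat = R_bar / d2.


R_bar = (0.171 + 2.252 + 1.226 + 4.423 + 1.087 + 4.949 + 3.314 + 1.062 + 4.952) / 9
R_bar = 23.436 / 9 = 2.604
sigma_hat = R_bar / d2 = 2.604 / 2.059 = 1.2647

1.2647


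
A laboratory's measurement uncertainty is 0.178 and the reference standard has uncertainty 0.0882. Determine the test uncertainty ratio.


TUR = u_lab / u_ref
= 0.178 / 0.0882
= 2.0181

2.0181


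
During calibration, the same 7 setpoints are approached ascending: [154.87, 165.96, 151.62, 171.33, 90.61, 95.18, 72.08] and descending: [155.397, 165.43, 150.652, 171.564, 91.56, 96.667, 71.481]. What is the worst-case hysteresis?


|154.87 - 155.397| = 0.5270
|165.96 - 165.43| = 0.5300
|151.62 - 150.652| = 0.9680
|171.33 - 171.564| = 0.2340
|90.61 - 91.56| = 0.9500
|95.18 - 96.667| = 1.4870
|72.08 - 71.481| = 0.5990
hysteresis = max(diffs) = 1.4870

1.4870


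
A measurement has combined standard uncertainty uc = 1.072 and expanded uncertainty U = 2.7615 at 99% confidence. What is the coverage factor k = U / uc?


k = U / uc
k = 2.7615 / 1.072
k = 2.576

2.576


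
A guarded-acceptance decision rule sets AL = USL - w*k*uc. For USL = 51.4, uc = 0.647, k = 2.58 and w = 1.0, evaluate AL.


U = k * uc = 2.58 * 0.647 = 1.66926
guard band g = w * U = 1.0 * 1.66926 = 1.66926
AL = USL - g = 51.4 - 1.66926
AL = 49.7307

49.7307


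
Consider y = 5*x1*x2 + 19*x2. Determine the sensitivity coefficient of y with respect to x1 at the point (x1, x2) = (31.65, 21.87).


y = 5*x1*x2 + 19*x2
dy/dx1 = 5*x2
Evaluate at x2 = 21.87: c1 = 5 * 21.87
c1 = 109.3500

109.3500


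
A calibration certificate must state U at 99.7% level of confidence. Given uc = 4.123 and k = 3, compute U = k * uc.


U = k * uc
U = 3 * 4.123
U = 12.3690

12.3690


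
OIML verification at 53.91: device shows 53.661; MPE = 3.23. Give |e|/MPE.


e = indication - reference = 53.661 - 53.91 = -0.2490
|e| = 0.2490
ratio = |e| / MPE = 0.2490 / 3.23
ratio = 0.0771

0.0771


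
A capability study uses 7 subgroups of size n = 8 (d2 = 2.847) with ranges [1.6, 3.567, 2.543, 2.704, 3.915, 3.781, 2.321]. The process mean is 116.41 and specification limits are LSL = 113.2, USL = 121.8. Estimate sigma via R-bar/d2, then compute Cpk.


R_bar = (1.6 + 3.567 + 2.543 + 2.704 + 3.915 + 3.781 + 2.321) / 7 = 2.9187143
sigma = R_bar / d2 = 2.9187143 / 2.847 = 1.0251894
Cp = (USL - LSL)/(6*sigma) = (121.8 - 113.2)/(6*1.0251894) = 1.3981
Cpu = (121.8 - 116.41)/(3*1.0251894) = 1.7525
Cpl = (116.41 - 113.2)/(3*1.0251894) = 1.0437
Cpk = min(Cpu, Cpl) = 1.0437

1.0437


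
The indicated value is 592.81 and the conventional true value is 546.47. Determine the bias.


Systematic error = measured - true
= 592.81 - 546.47
= 46.3400

46.3400


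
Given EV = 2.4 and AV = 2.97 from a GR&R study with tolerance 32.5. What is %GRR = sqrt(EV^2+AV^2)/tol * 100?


GRR = sqrt(EV^2 + AV^2) = sqrt(2.4^2 + 2.97^2) = 3.8184945
%GRR = GRR / tol * 100 = 3.8184945 / 32.5 * 100
%GRR = 11.7492

11.7492


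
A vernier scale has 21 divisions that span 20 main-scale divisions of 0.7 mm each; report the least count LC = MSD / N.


LC = MSD / n_div
= 0.7 / 21
= 0.0333

0.0333


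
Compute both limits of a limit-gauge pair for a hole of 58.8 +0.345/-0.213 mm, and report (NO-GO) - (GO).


GO = nominal - lower_tol (smallest hole = maximum material condition)
GO = 58.8 - 0.213 = 58.587
NO-GO = nominal + upper_tol (largest hole = least material condition)
NO-GO = 58.8 + 0.345 = 59.145
spread = NO-GO - GO = 59.145 - 58.587 = 0.5580

0.5580


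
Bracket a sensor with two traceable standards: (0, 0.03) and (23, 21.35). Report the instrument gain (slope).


slope = (y2 - y1) / (x2 - x1)
= (21.35 - 0.03) / (23 - 0)
= 21.3200 / 23
= 0.9270

0.9270


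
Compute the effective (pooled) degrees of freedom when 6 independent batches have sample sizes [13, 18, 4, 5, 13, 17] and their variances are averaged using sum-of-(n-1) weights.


nu = sum_i (n_i - 1)
nu = ((13 - 1) + (18 - 1) + (4 - 1) + (5 - 1) + (13 - 1) + (17 - 1))
nu = 12 + 17 + 3 + 4 + 12 + 16
nu = 64

64


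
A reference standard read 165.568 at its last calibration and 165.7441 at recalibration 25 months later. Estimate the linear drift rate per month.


rate = (v2 - v1) / months
= (165.7441 - 165.568) / 25
= 0.1761 / 25
= 0.0070

0.0070


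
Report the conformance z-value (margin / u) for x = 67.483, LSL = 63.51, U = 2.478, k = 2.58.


u = U / k = 2.478 / 2.58 = 0.96046512
margin = |LSL - x| = |63.51 - 67.483| = 3.973
z = margin / u = 3.973 / 0.96046512
z = 4.1365

4.1365


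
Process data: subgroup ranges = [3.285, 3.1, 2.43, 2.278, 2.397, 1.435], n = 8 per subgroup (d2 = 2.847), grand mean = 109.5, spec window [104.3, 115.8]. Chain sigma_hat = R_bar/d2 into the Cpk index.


R_bar = (3.285 + 3.1 + 2.43 + 2.278 + 2.397 + 1.435) / 6 = 2.4875
sigma = R_bar / d2 = 2.4875 / 2.847 = 0.87372673
Cp = (USL - LSL)/(6*sigma) = (115.8 - 104.3)/(6*0.87372673) = 2.1937
Cpu = (115.8 - 109.5)/(3*0.87372673) = 2.4035
Cpl = (109.5 - 104.3)/(3*0.87372673) = 1.9838
Cpk = min(Cpu, Cpl) = 1.9838

1.9838


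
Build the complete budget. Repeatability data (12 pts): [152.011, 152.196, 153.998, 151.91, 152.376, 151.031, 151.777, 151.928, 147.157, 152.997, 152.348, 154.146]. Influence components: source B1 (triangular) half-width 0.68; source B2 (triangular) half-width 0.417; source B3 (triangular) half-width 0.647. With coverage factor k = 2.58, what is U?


mean = (152.011 + 152.196 + 153.998 + 151.91 + 152.376 + 151.031 + 151.777 + 151.928 + 147.157 + 152.997 + 152.348 + 154.146) / 12 = 151.9895833
s = sqrt(sum((x - mean)^2)/(n-1)) = 1.767064
u_A = s / sqrt(n) = 1.767064 / sqrt(12) = 0.51010744
u_B1 = 0.68 / sqrt(6) = 0.27760884
u_B2 = 0.417 / sqrt(6) = 0.17023954
u_B3 = 0.647 / sqrt(6) = 0.26413664
uc = sqrt(0.51010744^2 + 0.27760884^2 + 0.17023954^2 + 0.26413664^2) = 0.6603226
U = k * uc = 2.58 * 0.6603226
U = 1.7036

1.7036


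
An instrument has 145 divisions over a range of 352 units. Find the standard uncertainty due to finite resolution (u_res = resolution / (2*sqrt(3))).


resolution = range / divisions
resolution = 352 / 145 = 2.4275862
u_res = resolution / (2*sqrt(3))
u_res = 2.4275862 / 3.4641016
u_res = 0.7008

0.7008


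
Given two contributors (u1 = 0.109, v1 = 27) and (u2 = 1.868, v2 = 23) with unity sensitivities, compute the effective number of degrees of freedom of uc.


uc = sqrt(u1^2 + u2^2) = sqrt(0.109^2 + 1.868^2) = 1.8711774
v_eff = uc^4 / (u1^4/v1 + u2^4/v2)
= 1.8711774^4 / (0.109^4/27 + 1.868^4/23)
= 12.259136 / 0.5294
v_eff = 23.1567

23.1567


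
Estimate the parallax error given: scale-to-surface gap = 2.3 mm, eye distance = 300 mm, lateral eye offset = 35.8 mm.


error = h * offset / d
= 2.3 * 35.8 / 300
= 0.2745

0.2745


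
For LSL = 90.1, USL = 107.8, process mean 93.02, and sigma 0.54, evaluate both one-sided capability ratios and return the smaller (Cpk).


Cpu = (USL - mean) / (3*sigma) = (107.8 - 93.02) / (3*0.54) = 9.1235
Cpl = (mean - LSL) / (3*sigma) = (93.02 - 90.1) / (3*0.54) = 1.8025
Cpk = min(Cpu, Cpl) = 1.8025

1.8025


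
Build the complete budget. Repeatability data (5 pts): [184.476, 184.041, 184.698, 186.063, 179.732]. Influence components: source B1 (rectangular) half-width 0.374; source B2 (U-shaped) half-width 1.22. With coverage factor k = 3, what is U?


mean = (184.476 + 184.041 + 184.698 + 186.063 + 179.732) / 5 = 183.802
s = sqrt(sum((x - mean)^2)/(n-1)) = 2.3974588
u_A = s / sqrt(n) = 2.3974588 / sqrt(5) = 1.0721762
u_B1 = 0.374 / sqrt(3) = 0.215929
u_B2 = 1.22 / sqrt(2) = 0.86267027
uc = sqrt(1.0721762^2 + 0.215929^2 + 0.86267027^2) = 1.3929778
U = k * uc = 3 * 1.3929778
U = 4.1789

4.1789


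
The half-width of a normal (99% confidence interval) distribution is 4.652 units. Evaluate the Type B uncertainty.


u_B = half_width / 2.576
u_B = 4.652 / 2.576
u_B = 1.8059

1.8059


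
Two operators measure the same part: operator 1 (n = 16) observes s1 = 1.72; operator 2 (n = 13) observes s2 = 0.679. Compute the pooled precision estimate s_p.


s_p = sqrt(((n1-1)*s1^2 + (n2-1)*s2^2) / (n1+n2-2))
numerator = (16-1)*1.72^2 + (13-1)*0.679^2 = 44.376 + 5.532492 = 49.908492
denominator = 16 + 13 - 2 = 27
s_p^2 = 49.908492 / 27 = 1.8484627
s_p = sqrt(1.8484627) = 1.3596

1.3596


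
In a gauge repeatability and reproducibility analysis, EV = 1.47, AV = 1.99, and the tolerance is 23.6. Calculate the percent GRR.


GRR = sqrt(EV^2 + AV^2) = sqrt(1.47^2 + 1.99^2) = 2.4740655
%GRR = GRR / tol * 100 = 2.4740655 / 23.6 * 100
%GRR = 10.4833

10.4833


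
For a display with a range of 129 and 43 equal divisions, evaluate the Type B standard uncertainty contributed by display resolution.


resolution = range / divisions
resolution = 129 / 43 = 3
u_res = resolution / (2*sqrt(3))
u_res = 3 / 3.4641016
u_res = 0.8660

0.8660


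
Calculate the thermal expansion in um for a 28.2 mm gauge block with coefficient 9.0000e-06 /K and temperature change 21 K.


dL = L * alpha * dT
= 28.2 * 9.0000e-06 * 21
= 0.0053298 mm
dL_um = 0.0053298 * 1000 = 5.3298 um

5.3298


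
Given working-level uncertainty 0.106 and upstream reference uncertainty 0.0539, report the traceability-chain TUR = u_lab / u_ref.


TUR = u_lab / u_ref
= 0.106 / 0.0539
= 1.9666

1.9666


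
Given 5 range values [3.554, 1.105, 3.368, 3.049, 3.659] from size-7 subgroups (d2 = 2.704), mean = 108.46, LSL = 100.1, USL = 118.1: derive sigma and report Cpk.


R_bar = (3.554 + 1.105 + 3.368 + 3.049 + 3.659) / 5 = 2.947
sigma = R_bar / d2 = 2.947 / 2.704 = 1.0898669
Cp = (USL - LSL)/(6*sigma) = (118.1 - 100.1)/(6*1.0898669) = 2.7526
Cpu = (118.1 - 108.46)/(3*1.0898669) = 2.9484
Cpl = (108.46 - 100.1)/(3*1.0898669) = 2.5569
Cpk = min(Cpu, Cpl) = 2.5569

2.5569


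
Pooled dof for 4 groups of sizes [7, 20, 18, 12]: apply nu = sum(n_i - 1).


nu = sum_i (n_i - 1)
nu = ((7 - 1) + (20 - 1) + (18 - 1) + (12 - 1))
nu = 6 + 19 + 17 + 11
nu = 53

53


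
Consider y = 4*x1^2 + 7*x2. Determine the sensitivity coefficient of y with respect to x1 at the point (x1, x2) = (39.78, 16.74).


y = 4*x1^2 + 7*x2
dy/dx1 = 2*4*x1
Evaluate at x1 = 39.78: c1 = 8 * 39.78
c1 = 318.2400

318.2400


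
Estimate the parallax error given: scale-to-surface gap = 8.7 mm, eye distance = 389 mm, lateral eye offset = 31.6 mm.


error = h * offset / d
= 8.7 * 31.6 / 389
= 0.7067

0.7067


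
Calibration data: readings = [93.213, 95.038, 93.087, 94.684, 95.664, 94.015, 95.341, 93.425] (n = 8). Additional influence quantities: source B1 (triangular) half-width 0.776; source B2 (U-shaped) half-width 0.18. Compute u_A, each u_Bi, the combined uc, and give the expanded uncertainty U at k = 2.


mean = (93.213 + 95.038 + 93.087 + 94.684 + 95.664 + 94.015 + 95.341 + 93.425) / 8 = 94.308375
s = sqrt(sum((x - mean)^2)/(n-1)) = 1.0096325
u_A = s / sqrt(n) = 1.0096325 / sqrt(8) = 0.35695899
u_B1 = 0.776 / sqrt(6) = 0.31680067
u_B2 = 0.18 / sqrt(2) = 0.12727922
uc = sqrt(0.35695899^2 + 0.31680067^2 + 0.12727922^2) = 0.49394573
U = k * uc = 2 * 0.49394573
U = 0.9879

0.9879


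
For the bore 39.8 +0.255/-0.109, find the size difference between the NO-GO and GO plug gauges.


GO = nominal - lower_tol (smallest hole = maximum material condition)
GO = 39.8 - 0.109 = 39.691
NO-GO = nominal + upper_tol (largest hole = least material condition)
NO-GO = 39.8 + 0.255 = 40.055
spread = NO-GO - GO = 40.055 - 39.691 = 0.3640

0.3640


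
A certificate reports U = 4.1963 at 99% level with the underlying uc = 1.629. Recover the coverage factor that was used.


k = U / uc
k = 4.1963 / 1.629
k = 2.576

2.576


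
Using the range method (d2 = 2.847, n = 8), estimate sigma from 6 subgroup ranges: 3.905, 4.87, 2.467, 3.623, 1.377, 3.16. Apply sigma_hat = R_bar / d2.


R_bar = (3.905 + 4.87 + 2.467 + 3.623 + 1.377 + 3.16) / 6
R_bar = 19.402 / 6 = 3.2336667
sigma_hat = R_bar / d2 = 3.2336667 / 2.847 = 1.1358

1.1358


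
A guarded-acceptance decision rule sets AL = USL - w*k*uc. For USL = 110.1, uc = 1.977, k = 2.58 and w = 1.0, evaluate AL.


U = k * uc = 2.58 * 1.977 = 5.10066
guard band g = w * U = 1.0 * 5.10066 = 5.10066
AL = USL - g = 110.1 - 5.10066
AL = 104.9993

104.9993
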